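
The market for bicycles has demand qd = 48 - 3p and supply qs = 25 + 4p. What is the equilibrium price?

p* = 23/7

Set qd = qs: 48 - 3p = 25 + 4p.
23 = 7p, so p* = 23/7.
q* = 48 − 3(23/7) = 267/7.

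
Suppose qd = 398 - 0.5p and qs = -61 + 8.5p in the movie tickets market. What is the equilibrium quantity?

q* = 372.5

Set qd = qs: 398 - 0.5p = -61 + 8.5p.
459 = 9p, so p* = 51.
q* = 398 − 0.5(51) = 372.5.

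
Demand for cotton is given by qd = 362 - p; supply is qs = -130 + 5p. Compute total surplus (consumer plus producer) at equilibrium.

Equilibrium: 362 - p = -130 + 5p gives p* = 82, q* = 280.
Demand choke price: p = 362; supply starts at p = 26.
CS = ½(362 − 82)(280) = 39200; PS = ½(82 − 26)(280) = 7840.

Total surplus = 47040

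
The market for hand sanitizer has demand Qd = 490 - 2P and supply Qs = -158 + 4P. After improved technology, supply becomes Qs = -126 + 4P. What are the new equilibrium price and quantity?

Original equilibrium: P* = 108, Q* = 274.
New equilibrium: 490 - 2P = -126 + 4P, so 616 = 6P and P' = 308/3; Q' = 490 − 2(308/3) = 854/3.

P' = 308/3, Q' = 854/3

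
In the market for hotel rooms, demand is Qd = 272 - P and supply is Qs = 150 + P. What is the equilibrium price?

Set Qd = Qs: 272 - P = 150 + P.
122 = 2P, so P* = 61.
Q* = 272 − 1(61) = 211.

P* = 61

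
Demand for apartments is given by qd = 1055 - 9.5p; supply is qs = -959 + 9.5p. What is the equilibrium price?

Set qd = qs: 1055 - 9.5p = -959 + 9.5p.
2014 = 19p, so p* = 106.
q* = 1055 − 9.5(106) = 48.

p* = 106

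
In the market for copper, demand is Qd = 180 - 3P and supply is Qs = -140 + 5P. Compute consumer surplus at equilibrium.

Consumer surplus = 600

Equilibrium: 180 - 3P = -140 + 5P gives P* = 40, Q* = 60.
Demand choke price (Qd = 0): P = 60.
CS = ½(60 − 40)(60) = 600.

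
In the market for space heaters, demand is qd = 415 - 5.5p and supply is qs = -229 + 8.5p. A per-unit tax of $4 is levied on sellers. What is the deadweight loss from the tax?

Pre-tax equilibrium: p* = 46, q* = 162.
Tax on sellers shifts supply to qs = -229 + 8.5(p − 4) = -263 + 8.5p.
415 - 5.5p = -263 + 8.5p gives buyer price pb = 339/7; sellers receive ps = 339/7 − 4 = 311/7.
New quantity: q = 415 − 5.5(339/7) = 2081/14.
DWL = ½ × 4 × (162 − 2081/14) = 187/7.

Deadweight loss = 187/7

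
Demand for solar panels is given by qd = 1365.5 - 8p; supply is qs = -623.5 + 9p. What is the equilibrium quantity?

q* = 429.5

Set qd = qs: 1365.5 - 8p = -623.5 + 9p.
1989 = 17p, so p* = 117.
q* = 1365.5 − 8(117) = 429.5.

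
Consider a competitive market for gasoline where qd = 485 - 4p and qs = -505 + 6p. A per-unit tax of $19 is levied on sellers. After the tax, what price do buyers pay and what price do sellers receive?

Pre-tax equilibrium: p* = 99, q* = 89.
Tax on sellers shifts supply to qs = -505 + 6(p − 19) = -619 + 6p.
485 - 4p = -619 + 6p gives buyer price pb = 110.4; sellers receive ps = 110.4 − 19 = 91.4.
New quantity: q = 485 − 4(110.4) = 43.4.

Buyers pay $110.4, sellers receive $91.4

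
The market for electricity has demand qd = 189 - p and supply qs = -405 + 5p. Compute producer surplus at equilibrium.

Producer surplus = 810

Equilibrium: 189 - p = -405 + 5p gives p* = 99, q* = 90.
Supply starts at p = 81 (where qs = 0).
PS = ½(99 − 81)(90) = 810.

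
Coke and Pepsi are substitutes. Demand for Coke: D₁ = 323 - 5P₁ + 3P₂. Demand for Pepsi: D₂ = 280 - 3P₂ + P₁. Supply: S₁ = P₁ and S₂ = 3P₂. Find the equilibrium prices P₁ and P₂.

Market 1: 323 - 5P₁ + 3P₂ = P₁ → 6P₁ - 3P₂ = 323.
Market 2: 6P₂ - P₁ = 280.
Eliminating P₂: 6×(1) + 3×(2) gives 33P₁ = 2778, so P₁ = 926/11.
Back-substitute into (2): P₂ = (280 + 1×926/11) / 6 = 2003/33.

P₁ = 926/11, P₂ = 2003/33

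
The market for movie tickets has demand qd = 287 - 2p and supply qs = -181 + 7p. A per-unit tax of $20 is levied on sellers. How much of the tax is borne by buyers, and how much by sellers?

Buyers bear 140/9, sellers bear 40/9

Pre-tax equilibrium: p* = 52, q* = 183.
Tax on sellers shifts supply to qs = -181 + 7(p − 20) = -321 + 7p.
287 - 2p = -321 + 7p gives buyer price pb = 608/9; sellers receive ps = 608/9 − 20 = 428/9.
New quantity: q = 287 − 2(608/9) = 1367/9.
Buyer burden = 608/9 − 52 = 140/9; seller burden = 52 − 428/9 = 40/9.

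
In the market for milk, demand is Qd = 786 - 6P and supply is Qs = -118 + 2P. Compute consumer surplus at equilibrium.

Consumer surplus = 972

Equilibrium: 786 - 6P = -118 + 2P gives P* = 113, Q* = 108.
Demand choke price (Qd = 0): P = 131.
CS = ½(131 − 113)(108) = 972.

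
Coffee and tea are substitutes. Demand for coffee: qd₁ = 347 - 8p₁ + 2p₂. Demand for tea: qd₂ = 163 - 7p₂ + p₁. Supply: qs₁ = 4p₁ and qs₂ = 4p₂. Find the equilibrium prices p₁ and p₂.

p₁ = 4143/130, p₂ = 2303/130

Market 1: 347 - 8p₁ + 2p₂ = 4p₁ → 12p₁ - 2p₂ = 347.
Market 2: 11p₂ - p₁ = 163.
Eliminating p₂: 11×(1) + 2×(2) gives 130p₁ = 4143, so p₁ = 4143/130.
Back-substitute into (2): p₂ = (163 + 1×4143/130) / 11 = 2303/130.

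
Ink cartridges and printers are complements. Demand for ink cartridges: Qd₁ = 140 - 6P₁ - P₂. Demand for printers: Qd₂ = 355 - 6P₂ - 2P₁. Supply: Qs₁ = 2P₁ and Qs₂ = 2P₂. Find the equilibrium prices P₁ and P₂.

P₁ = 765/62, P₂ = 1280/31

Market 1: 140 - 6P₁ - P₂ = 2P₁ → 8P₁ + P₂ = 140.
Market 2: 8P₂ + 2P₁ = 355.
Eliminating P₂: 8×(1) − 1×(2) gives 62P₁ = 765, so P₁ = 765/62.
Back-substitute into (2): P₂ = (355 − 2×765/62) / 8 = 1280/31.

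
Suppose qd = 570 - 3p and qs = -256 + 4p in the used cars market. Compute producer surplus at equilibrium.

Equilibrium: 570 - 3p = -256 + 4p gives p* = 118, q* = 216.
Supply starts at p = 64 (where qs = 0).
PS = ½(118 − 64)(216) = 5832.

Producer surplus = 5832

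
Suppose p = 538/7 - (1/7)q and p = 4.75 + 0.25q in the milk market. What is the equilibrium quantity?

Set the two price expressions equal: 538/7 - (1/7)q = 4.75 + 0.25q.
2019/28 = (11/28)q, so q* = 2019/11.
p* = 538/7 − (1/7)(2019/11) = 557/11.

q* = 2019/11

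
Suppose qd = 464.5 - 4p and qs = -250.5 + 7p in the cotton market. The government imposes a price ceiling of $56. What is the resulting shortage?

Equilibrium price would be p* = 65, so the ceiling at 56 binds.
At p = 56: qd = 464.5 − 4(56) = 240.5, qs = -250.5 + 7(56) = 141.5.
Shortage = 240.5 − 141.5 = 99.

Shortage = 99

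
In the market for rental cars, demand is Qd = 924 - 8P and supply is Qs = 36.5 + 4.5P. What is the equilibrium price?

Set Qd = Qs: 924 - 8P = 36.5 + 4.5P.
887.5 = 12.5P, so P* = 71.
Q* = 924 − 8(71) = 356.

P* = 71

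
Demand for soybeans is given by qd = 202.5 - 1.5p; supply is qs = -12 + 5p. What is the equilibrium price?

p* = 33

Set qd = qs: 202.5 - 1.5p = -12 + 5p.
214.5 = 6.5p, so p* = 33.
q* = 202.5 − 1.5(33) = 153.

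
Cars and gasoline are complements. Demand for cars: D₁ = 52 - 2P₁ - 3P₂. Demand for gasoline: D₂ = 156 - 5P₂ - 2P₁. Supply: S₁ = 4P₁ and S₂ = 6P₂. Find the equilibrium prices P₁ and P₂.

P₁ = 26/15, P₂ = 208/15

Market 1: 52 - 2P₁ - 3P₂ = 4P₁ → 6P₁ + 3P₂ = 52.
Market 2: 11P₂ + 2P₁ = 156.
Eliminating P₂: 11×(1) − 3×(2) gives 60P₁ = 104, so P₁ = 26/15.
Back-substitute into (2): P₂ = (156 − 2×26/15) / 11 = 208/15.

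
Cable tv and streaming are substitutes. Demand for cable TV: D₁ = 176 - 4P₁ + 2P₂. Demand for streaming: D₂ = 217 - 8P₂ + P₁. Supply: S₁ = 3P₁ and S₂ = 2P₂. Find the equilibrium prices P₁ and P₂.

P₁ = 1097/34, P₂ = 1695/68

Market 1: 176 - 4P₁ + 2P₂ = 3P₁ → 7P₁ - 2P₂ = 176.
Market 2: 10P₂ - P₁ = 217.
Eliminating P₂: 10×(1) + 2×(2) gives 68P₁ = 2194, so P₁ = 1097/34.
Back-substitute into (2): P₂ = (217 + 1×1097/34) / 10 = 1695/68.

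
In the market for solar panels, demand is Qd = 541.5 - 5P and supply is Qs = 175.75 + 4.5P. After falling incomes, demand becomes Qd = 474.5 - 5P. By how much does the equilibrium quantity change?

Original equilibrium: P* = 38.5, Q* = 349.
New equilibrium: 474.5 - 5P = 175.75 + 4.5P, so 298.75 = 9.5P and P' = 1195/38; Q' = 474.5 − 5(1195/38) = 6028/19.
Change in quantity: 6028/19 − 349 = -603/19.

ΔQ = -603/19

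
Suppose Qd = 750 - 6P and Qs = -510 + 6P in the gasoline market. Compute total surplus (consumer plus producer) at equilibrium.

Equilibrium: 750 - 6P = -510 + 6P gives P* = 105, Q* = 120.
Demand choke price: P = 125; supply starts at P = 85.
CS = ½(125 − 105)(120) = 1200; PS = ½(105 − 85)(120) = 1200.

Total surplus = 2400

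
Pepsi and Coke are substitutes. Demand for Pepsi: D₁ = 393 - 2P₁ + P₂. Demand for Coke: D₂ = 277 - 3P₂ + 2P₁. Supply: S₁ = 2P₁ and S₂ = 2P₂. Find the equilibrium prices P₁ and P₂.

P₁ = 1121/9, P₂ = 947/9

Market 1: 393 - 2P₁ + P₂ = 2P₁ → 4P₁ - P₂ = 393.
Market 2: 5P₂ - 2P₁ = 277.
Eliminating P₂: 5×(1) + 1×(2) gives 18P₁ = 2242, so P₁ = 1121/9.
Back-substitute into (2): P₂ = (277 + 2×1121/9) / 5 = 947/9.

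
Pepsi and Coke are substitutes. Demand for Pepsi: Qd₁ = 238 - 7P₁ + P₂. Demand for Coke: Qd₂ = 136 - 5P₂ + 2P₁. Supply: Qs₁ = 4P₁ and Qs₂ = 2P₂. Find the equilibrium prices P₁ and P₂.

P₁ = 1802/75, P₂ = 1972/75

Market 1: 238 - 7P₁ + P₂ = 4P₁ → 11P₁ - P₂ = 238.
Market 2: 7P₂ - 2P₁ = 136.
Eliminating P₂: 7×(1) + 1×(2) gives 75P₁ = 1802, so P₁ = 1802/75.
Back-substitute into (2): P₂ = (136 + 2×1802/75) / 7 = 1972/75.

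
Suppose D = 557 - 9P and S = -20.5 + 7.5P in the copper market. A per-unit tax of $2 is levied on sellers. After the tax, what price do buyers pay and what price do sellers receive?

Pre-tax equilibrium: P* = 35, Q* = 242.
Tax on sellers shifts supply to S = -20.5 + 7.5(P − 2) = -35.5 + 7.5P.
557 - 9P = -35.5 + 7.5P gives buyer price Pb = 395/11; sellers receive Ps = 395/11 − 2 = 373/11.
New quantity: Q = 557 − 9(395/11) = 2572/11.

Buyers pay 395/11, sellers receive 373/11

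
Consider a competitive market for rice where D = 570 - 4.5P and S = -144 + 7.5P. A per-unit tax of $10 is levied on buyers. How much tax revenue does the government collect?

Tax revenue = 2741.25

Pre-tax equilibrium: P* = 59.5, Q* = 302.25.
Tax on buyers shifts demand to D = 570 − 4.5(P + 10) = 525 - 4.5P.
525 - 4.5P = -144 + 7.5P gives seller price Ps = 55.75; buyers pay Pb = 55.75 + 10 = 65.75.
New quantity: Q = 570 − 4.5(65.75) = 274.125.
Revenue = 10 × 274.125 = 2741.25.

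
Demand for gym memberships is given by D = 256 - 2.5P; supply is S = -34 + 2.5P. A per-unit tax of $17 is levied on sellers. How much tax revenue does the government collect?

Pre-tax equilibrium: P* = 58, Q* = 111.
Tax on sellers shifts supply to S = -34 + 2.5(P − 17) = -76.5 + 2.5P.
256 - 2.5P = -76.5 + 2.5P gives buyer price Pb = 66.5; sellers receive Ps = 66.5 − 17 = 49.5.
New quantity: Q = 256 − 2.5(66.5) = 89.75.
Revenue = 17 × 89.75 = 1525.75.

Tax revenue = 1525.75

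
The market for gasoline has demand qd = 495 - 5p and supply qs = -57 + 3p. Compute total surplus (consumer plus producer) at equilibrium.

Total surplus = 6000

Equilibrium: 495 - 5p = -57 + 3p gives p* = 69, q* = 150.
Demand choke price: p = 99; supply starts at p = 19.
CS = ½(99 − 69)(150) = 2250; PS = ½(69 − 19)(150) = 3750.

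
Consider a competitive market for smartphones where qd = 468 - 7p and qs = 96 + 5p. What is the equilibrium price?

p* = 31

Set qd = qs: 468 - 7p = 96 + 5p.
372 = 12p, so p* = 31.
q* = 468 − 7(31) = 251.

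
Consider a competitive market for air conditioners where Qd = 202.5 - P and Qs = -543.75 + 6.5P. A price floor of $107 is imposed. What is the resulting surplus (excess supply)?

Equilibrium price would be P* = 99.5, so the floor at 107 binds.
At P = 107: Qd = 95.5, Qs = 151.75.
Surplus = 151.75 − 95.5 = 56.25.

Surplus = 56.25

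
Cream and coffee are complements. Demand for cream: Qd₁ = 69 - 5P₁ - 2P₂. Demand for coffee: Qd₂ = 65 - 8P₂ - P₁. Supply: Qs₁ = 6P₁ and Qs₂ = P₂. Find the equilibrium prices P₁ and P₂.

Market 1: 69 - 5P₁ - 2P₂ = 6P₁ → 11P₁ + 2P₂ = 69.
Market 2: 9P₂ + P₁ = 65.
Eliminating P₂: 9×(1) − 2×(2) gives 97P₁ = 491, so P₁ = 491/97.
Back-substitute into (2): P₂ = (65 − 1×491/97) / 9 = 646/97.

P₁ = 491/97, P₂ = 646/97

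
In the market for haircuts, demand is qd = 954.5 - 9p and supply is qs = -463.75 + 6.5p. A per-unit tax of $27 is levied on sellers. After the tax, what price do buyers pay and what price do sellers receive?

Pre-tax equilibrium: p* = 91.5, q* = 131.
Tax on sellers shifts supply to qs = -463.75 + 6.5(p − 27) = -639.25 + 6.5p.
954.5 - 9p = -639.25 + 6.5p gives buyer price pb = 6375/62; sellers receive ps = 6375/62 − 27 = 4701/62.
New quantity: q = 954.5 − 9(6375/62) = 902/31.

Buyers pay 6375/62, sellers receive 4701/62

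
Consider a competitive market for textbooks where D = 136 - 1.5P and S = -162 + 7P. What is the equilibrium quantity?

Q* = 1418/17

Set D = S: 136 - 1.5P = -162 + 7P.
298 = 8.5P, so P* = 596/17.
Q* = 136 − 1.5(596/17) = 1418/17.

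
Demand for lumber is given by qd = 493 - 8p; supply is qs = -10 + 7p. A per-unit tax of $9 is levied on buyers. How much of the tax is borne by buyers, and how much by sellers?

Pre-tax equilibrium: p* = 503/15, q* = 3371/15.
Tax on buyers shifts demand to qd = 493 − 8(p + 9) = 421 - 8p.
421 - 8p = -10 + 7p gives seller price ps = 431/15; buyers pay pb = 431/15 + 9 = 566/15.
New quantity: q = 493 − 8(566/15) = 2867/15.
Buyer burden = 566/15 − 503/15 = 4.2; seller burden = 503/15 − 431/15 = 4.8.

Buyers bear $4.2, sellers bear $4.8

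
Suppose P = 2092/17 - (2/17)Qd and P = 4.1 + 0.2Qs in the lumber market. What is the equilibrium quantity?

Set the two price expressions equal: 2092/17 - (2/17)Q = 4.1 + 0.2Q.
20223/170 = (27/85)Q, so Q* = 374.5.
P* = 2092/17 − (2/17)(374.5) = 79.

Q* = 374.5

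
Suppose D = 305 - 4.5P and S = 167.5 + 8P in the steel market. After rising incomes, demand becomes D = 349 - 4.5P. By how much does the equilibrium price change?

ΔP = 3.52

Original equilibrium: P* = 11, Q* = 255.5.
New equilibrium: 349 - 4.5P = 167.5 + 8P, so 181.5 = 12.5P and P' = 14.52; Q' = 349 − 4.5(14.52) = 283.66.
Change in price: 14.52 − 11 = 3.52.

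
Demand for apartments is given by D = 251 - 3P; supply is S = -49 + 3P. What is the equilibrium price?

P* = 50

Set D = S: 251 - 3P = -49 + 3P.
300 = 6P, so P* = 50.
Q* = 251 − 3(50) = 101.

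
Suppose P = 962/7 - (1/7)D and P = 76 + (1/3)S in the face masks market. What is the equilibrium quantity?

Q* = 129

Set the two price expressions equal: 962/7 - (1/7)Q = 76 + (1/3)Q.
430/7 = (10/21)Q, so Q* = 129.
P* = 962/7 − (1/7)(129) = 119.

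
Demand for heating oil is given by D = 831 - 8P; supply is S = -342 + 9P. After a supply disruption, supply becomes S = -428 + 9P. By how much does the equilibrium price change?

ΔP = 86/17

Original equilibrium: P* = 69, Q* = 279.
New equilibrium: 831 - 8P = -428 + 9P, so 1259 = 17P and P' = 1259/17; Q' = 831 − 8(1259/17) = 4055/17.
Change in price: 1259/17 − 69 = 86/17.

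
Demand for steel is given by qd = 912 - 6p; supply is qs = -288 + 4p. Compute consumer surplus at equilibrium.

Consumer surplus = 3072

Equilibrium: 912 - 6p = -288 + 4p gives p* = 120, q* = 192.
Demand choke price (qd = 0): p = 152.
CS = ½(152 − 120)(192) = 3072.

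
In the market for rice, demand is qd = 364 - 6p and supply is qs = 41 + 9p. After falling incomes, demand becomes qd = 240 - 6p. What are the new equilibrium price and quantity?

p' = 199/15, q' = 160.4

Original equilibrium: p* = 323/15, q* = 234.8.
New equilibrium: 240 - 6p = 41 + 9p, so 199 = 15p and p' = 199/15; q' = 240 − 6(199/15) = 160.4.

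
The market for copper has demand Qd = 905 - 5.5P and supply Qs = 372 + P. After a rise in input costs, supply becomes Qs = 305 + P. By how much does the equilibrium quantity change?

ΔQ = -737/13

Original equilibrium: P* = 82, Q* = 454.
New equilibrium: 905 - 5.5P = 305 + P, so 600 = 6.5P and P' = 1200/13; Q' = 905 − 5.5(1200/13) = 5165/13.
Change in quantity: 5165/13 − 454 = -737/13.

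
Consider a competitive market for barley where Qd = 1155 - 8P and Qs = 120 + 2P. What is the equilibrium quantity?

Q* = 327

Set Qd = Qs: 1155 - 8P = 120 + 2P.
1035 = 10P, so P* = 103.5.
Q* = 1155 − 8(103.5) = 327.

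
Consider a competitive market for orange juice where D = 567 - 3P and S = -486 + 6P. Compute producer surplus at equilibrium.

Equilibrium: 567 - 3P = -486 + 6P gives P* = 117, Q* = 216.
Supply starts at P = 81 (where S = 0).
PS = ½(117 − 81)(216) = 3888.

Producer surplus = 3888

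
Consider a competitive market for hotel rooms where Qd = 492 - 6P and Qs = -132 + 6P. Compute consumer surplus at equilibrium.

Consumer surplus = 2700

Equilibrium: 492 - 6P = -132 + 6P gives P* = 52, Q* = 180.
Demand choke price (Qd = 0): P = 82.
CS = ½(82 − 52)(180) = 2700.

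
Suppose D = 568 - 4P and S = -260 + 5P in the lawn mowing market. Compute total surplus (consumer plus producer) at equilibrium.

Equilibrium: 568 - 4P = -260 + 5P gives P* = 92, Q* = 200.
Demand choke price: P = 142; supply starts at P = 52.
CS = ½(142 − 92)(200) = 5000; PS = ½(92 − 52)(200) = 4000.

Total surplus = 9000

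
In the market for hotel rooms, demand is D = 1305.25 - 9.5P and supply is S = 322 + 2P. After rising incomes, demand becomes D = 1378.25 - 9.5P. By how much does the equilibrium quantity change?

ΔQ = 292/23

Original equilibrium: P* = 85.5, Q* = 493.
New equilibrium: 1378.25 - 9.5P = 322 + 2P, so 1056.25 = 11.5P and P' = 4225/46; Q' = 1378.25 − 9.5(4225/46) = 11631/23.
Change in quantity: 11631/23 − 493 = 292/23.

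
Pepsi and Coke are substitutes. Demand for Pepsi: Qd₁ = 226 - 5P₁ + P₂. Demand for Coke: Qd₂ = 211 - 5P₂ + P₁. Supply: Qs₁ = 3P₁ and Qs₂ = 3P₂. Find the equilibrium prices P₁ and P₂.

P₁ = 673/21, P₂ = 638/21

Market 1: 226 - 5P₁ + P₂ = 3P₁ → 8P₁ - P₂ = 226.
Market 2: 8P₂ - P₁ = 211.
Eliminating P₂: 8×(1) + 1×(2) gives 63P₁ = 2019, so P₁ = 673/21.
Back-substitute into (2): P₂ = (211 + 1×673/21) / 8 = 638/21.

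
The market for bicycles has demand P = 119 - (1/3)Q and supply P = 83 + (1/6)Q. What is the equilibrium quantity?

Q* = 72

Set the two price expressions equal: 119 - (1/3)Q = 83 + (1/6)Q.
36 = 0.5Q, so Q* = 72.
P* = 119 − (1/3)(72) = 95.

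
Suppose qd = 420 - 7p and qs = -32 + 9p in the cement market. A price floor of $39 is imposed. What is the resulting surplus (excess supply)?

Surplus = 172

Equilibrium price would be p* = 28.25, so the floor at 39 binds.
At p = 39: qd = 147, qs = 319.
Surplus = 319 − 147 = 172.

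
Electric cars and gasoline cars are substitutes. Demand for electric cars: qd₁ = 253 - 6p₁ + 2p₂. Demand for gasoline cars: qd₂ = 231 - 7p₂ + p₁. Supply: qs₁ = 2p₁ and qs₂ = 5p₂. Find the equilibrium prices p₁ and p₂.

Market 1: 253 - 6p₁ + 2p₂ = 2p₁ → 8p₁ - 2p₂ = 253.
Market 2: 12p₂ - p₁ = 231.
Eliminating p₂: 12×(1) + 2×(2) gives 94p₁ = 3498, so p₁ = 1749/47.
Back-substitute into (2): p₂ = (231 + 1×1749/47) / 12 = 2101/94.

p₁ = 1749/47, p₂ = 2101/94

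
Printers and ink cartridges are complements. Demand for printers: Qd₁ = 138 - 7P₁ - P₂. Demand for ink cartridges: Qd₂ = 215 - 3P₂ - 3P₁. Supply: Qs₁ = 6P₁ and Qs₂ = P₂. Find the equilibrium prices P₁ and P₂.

Market 1: 138 - 7P₁ - P₂ = 6P₁ → 13P₁ + P₂ = 138.
Market 2: 4P₂ + 3P₁ = 215.
Eliminating P₂: 4×(1) − 1×(2) gives 49P₁ = 337, so P₁ = 337/49.
Back-substitute into (2): P₂ = (215 − 3×337/49) / 4 = 2381/49.

P₁ = 337/49, P₂ = 2381/49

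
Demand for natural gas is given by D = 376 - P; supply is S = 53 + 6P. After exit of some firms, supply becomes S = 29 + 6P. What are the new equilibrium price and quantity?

Original equilibrium: P* = 323/7, Q* = 2309/7.
New equilibrium: 376 - P = 29 + 6P, so 347 = 7P and P' = 347/7; Q' = 376 − 1(347/7) = 2285/7.

P' = 347/7, Q' = 2285/7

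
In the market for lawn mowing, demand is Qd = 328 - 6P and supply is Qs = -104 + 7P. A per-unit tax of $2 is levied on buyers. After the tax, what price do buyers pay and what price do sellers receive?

Pre-tax equilibrium: P* = 432/13, Q* = 1672/13.
Tax on buyers shifts demand to Qd = 328 − 6(P + 2) = 316 - 6P.
316 - 6P = -104 + 7P gives seller price Ps = 420/13; buyers pay Pb = 420/13 + 2 = 446/13.
New quantity: Q = 328 − 6(446/13) = 1588/13.

Buyers pay 446/13, sellers receive 420/13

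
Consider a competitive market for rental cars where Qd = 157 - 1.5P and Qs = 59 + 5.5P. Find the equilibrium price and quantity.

P* = 14, Q* = 136

Set Qd = Qs: 157 - 1.5P = 59 + 5.5P.
98 = 7P, so P* = 14.
Q* = 157 − 1.5(14) = 136.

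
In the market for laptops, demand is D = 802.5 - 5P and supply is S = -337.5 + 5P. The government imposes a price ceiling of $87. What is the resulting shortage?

Equilibrium price would be P* = 114, so the ceiling at 87 binds.
At P = 87: D = 802.5 − 5(87) = 367.5, S = -337.5 + 5(87) = 97.5.
Shortage = 367.5 − 97.5 = 270.

Shortage = 270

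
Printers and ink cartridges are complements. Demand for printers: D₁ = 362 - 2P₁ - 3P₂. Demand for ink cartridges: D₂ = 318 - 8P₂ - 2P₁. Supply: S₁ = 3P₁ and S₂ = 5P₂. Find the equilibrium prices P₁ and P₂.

P₁ = 3752/59, P₂ = 866/59

Market 1: 362 - 2P₁ - 3P₂ = 3P₁ → 5P₁ + 3P₂ = 362.
Market 2: 13P₂ + 2P₁ = 318.
Eliminating P₂: 13×(1) − 3×(2) gives 59P₁ = 3752, so P₁ = 3752/59.
Back-substitute into (2): P₂ = (318 − 2×3752/59) / 13 = 866/59.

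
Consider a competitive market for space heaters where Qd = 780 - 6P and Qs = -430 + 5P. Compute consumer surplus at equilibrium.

Equilibrium: 780 - 6P = -430 + 5P gives P* = 110, Q* = 120.
Demand choke price (Qd = 0): P = 130.
CS = ½(130 − 110)(120) = 1200.

Consumer surplus = 1200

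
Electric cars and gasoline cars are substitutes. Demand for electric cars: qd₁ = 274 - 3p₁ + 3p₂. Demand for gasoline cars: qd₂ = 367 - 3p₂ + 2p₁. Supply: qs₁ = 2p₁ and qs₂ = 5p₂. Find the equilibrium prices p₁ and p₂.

p₁ = 3293/34, p₂ = 2383/34

Market 1: 274 - 3p₁ + 3p₂ = 2p₁ → 5p₁ - 3p₂ = 274.
Market 2: 8p₂ - 2p₁ = 367.
Eliminating p₂: 8×(1) + 3×(2) gives 34p₁ = 3293, so p₁ = 3293/34.
Back-substitute into (2): p₂ = (367 + 2×3293/34) / 8 = 2383/34.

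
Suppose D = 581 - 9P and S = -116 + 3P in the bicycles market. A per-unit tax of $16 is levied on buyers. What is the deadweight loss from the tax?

Pre-tax equilibrium: P* = 697/12, Q* = 58.25.
Tax on buyers shifts demand to D = 581 − 9(P + 16) = 437 - 9P.
437 - 9P = -116 + 3P gives seller price Ps = 553/12; buyers pay Pb = 553/12 + 16 = 745/12.
New quantity: Q = 581 − 9(745/12) = 22.25.
DWL = ½ × 16 × (58.25 − 22.25) = 288.

Deadweight loss = 288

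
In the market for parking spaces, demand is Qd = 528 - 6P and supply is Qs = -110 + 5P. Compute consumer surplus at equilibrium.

Consumer surplus = 2700

Equilibrium: 528 - 6P = -110 + 5P gives P* = 58, Q* = 180.
Demand choke price (Qd = 0): P = 88.
CS = ½(88 − 58)(180) = 2700.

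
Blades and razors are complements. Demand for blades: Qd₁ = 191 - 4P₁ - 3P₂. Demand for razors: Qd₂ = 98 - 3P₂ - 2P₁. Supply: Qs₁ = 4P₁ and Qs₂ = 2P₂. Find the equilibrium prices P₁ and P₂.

P₁ = 661/34, P₂ = 201/17

Market 1: 191 - 4P₁ - 3P₂ = 4P₁ → 8P₁ + 3P₂ = 191.
Market 2: 5P₂ + 2P₁ = 98.
Eliminating P₂: 5×(1) − 3×(2) gives 34P₁ = 661, so P₁ = 661/34.
Back-substitute into (2): P₂ = (98 − 2×661/34) / 5 = 201/17.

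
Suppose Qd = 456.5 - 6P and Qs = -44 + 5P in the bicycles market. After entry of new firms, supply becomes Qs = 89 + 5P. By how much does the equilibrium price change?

Original equilibrium: P* = 45.5, Q* = 183.5.
New equilibrium: 456.5 - 6P = 89 + 5P, so 367.5 = 11P and P' = 735/22; Q' = 456.5 − 6(735/22) = 5633/22.
Change in price: 735/22 − 45.5 = -133/11.

ΔP = -133/11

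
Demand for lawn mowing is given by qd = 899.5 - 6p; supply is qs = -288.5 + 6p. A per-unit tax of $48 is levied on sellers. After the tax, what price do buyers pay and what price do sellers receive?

Buyers pay $123, sellers receive $75

Pre-tax equilibrium: p* = 99, q* = 305.5.
Tax on sellers shifts supply to qs = -288.5 + 6(p − 48) = -576.5 + 6p.
899.5 - 6p = -576.5 + 6p gives buyer price pb = 123; sellers receive ps = 123 − 48 = 75.
New quantity: q = 899.5 − 6(123) = 161.5.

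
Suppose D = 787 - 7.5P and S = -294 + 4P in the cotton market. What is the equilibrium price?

P* = 94

Set D = S: 787 - 7.5P = -294 + 4P.
1081 = 11.5P, so P* = 94.
Q* = 787 − 7.5(94) = 82.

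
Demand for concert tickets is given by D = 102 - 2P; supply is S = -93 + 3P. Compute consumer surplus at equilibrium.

Consumer surplus = 144

Equilibrium: 102 - 2P = -93 + 3P gives P* = 39, Q* = 24.
Demand choke price (D = 0): P = 51.
CS = ½(51 − 39)(24) = 144.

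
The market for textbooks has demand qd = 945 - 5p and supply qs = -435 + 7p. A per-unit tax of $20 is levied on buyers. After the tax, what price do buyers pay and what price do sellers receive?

Buyers pay 380/3, sellers receive 320/3

Pre-tax equilibrium: p* = 115, q* = 370.
Tax on buyers shifts demand to qd = 945 − 5(p + 20) = 845 - 5p.
845 - 5p = -435 + 7p gives seller price ps = 320/3; buyers pay pb = 320/3 + 20 = 380/3.
New quantity: q = 945 − 5(380/3) = 935/3.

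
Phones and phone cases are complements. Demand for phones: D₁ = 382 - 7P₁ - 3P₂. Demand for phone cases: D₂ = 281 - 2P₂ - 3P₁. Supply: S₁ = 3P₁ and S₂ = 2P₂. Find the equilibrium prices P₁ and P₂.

P₁ = 685/31, P₂ = 1664/31

Market 1: 382 - 7P₁ - 3P₂ = 3P₁ → 10P₁ + 3P₂ = 382.
Market 2: 4P₂ + 3P₁ = 281.
Eliminating P₂: 4×(1) − 3×(2) gives 31P₁ = 685, so P₁ = 685/31.
Back-substitute into (2): P₂ = (281 − 3×685/31) / 4 = 1664/31.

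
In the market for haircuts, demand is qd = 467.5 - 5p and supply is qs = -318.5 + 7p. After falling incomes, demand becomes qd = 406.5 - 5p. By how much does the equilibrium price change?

Original equilibrium: p* = 65.5, q* = 140.
New equilibrium: 406.5 - 5p = -318.5 + 7p, so 725 = 12p and p' = 725/12; q' = 406.5 − 5(725/12) = 1253/12.
Change in price: 725/12 − 65.5 = -61/12.

Δp = -61/12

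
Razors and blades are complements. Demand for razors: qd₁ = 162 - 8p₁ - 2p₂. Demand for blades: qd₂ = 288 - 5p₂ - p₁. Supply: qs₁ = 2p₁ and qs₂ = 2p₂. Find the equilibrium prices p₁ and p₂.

Market 1: 162 - 8p₁ - 2p₂ = 2p₁ → 10p₁ + 2p₂ = 162.
Market 2: 7p₂ + p₁ = 288.
Eliminating p₂: 7×(1) − 2×(2) gives 68p₁ = 558, so p₁ = 279/34.
Back-substitute into (2): p₂ = (288 − 1×279/34) / 7 = 1359/34.

p₁ = 279/34, p₂ = 1359/34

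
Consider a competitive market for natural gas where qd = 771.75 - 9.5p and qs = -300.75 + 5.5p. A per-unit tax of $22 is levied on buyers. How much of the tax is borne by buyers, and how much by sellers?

Pre-tax equilibrium: p* = 71.5, q* = 92.5.
Tax on buyers shifts demand to qd = 771.75 − 9.5(p + 22) = 562.75 - 9.5p.
562.75 - 9.5p = -300.75 + 5.5p gives seller price ps = 1727/30; buyers pay pb = 1727/30 + 22 = 2387/30.
New quantity: q = 771.75 − 9.5(2387/30) = 238/15.
Buyer burden = 2387/30 − 71.5 = 121/15; seller burden = 71.5 − 1727/30 = 209/15.

Buyers bear 121/15, sellers bear 209/15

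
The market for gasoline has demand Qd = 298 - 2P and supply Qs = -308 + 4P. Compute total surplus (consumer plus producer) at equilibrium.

Equilibrium: 298 - 2P = -308 + 4P gives P* = 101, Q* = 96.
Demand choke price: P = 149; supply starts at P = 77.
CS = ½(149 − 101)(96) = 2304; PS = ½(101 − 77)(96) = 1152.

Total surplus = 3456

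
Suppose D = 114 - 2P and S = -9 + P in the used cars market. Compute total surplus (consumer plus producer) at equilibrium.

Total surplus = 768

Equilibrium: 114 - 2P = -9 + P gives P* = 41, Q* = 32.
Demand choke price: P = 57; supply starts at P = 9.
CS = ½(57 − 41)(32) = 256; PS = ½(41 − 9)(32) = 512.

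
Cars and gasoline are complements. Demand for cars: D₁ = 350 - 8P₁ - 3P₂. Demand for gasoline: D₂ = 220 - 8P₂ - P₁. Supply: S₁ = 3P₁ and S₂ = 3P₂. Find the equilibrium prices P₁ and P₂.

P₁ = 1595/59, P₂ = 1035/59

Market 1: 350 - 8P₁ - 3P₂ = 3P₁ → 11P₁ + 3P₂ = 350.
Market 2: 11P₂ + P₁ = 220.
Eliminating P₂: 11×(1) − 3×(2) gives 118P₁ = 3190, so P₁ = 1595/59.
Back-substitute into (2): P₂ = (220 − 1×1595/59) / 11 = 1035/59.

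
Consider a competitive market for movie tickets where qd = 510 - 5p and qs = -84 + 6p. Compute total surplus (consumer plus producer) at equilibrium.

Equilibrium: 510 - 5p = -84 + 6p gives p* = 54, q* = 240.
Demand choke price: p = 102; supply starts at p = 14.
CS = ½(102 − 54)(240) = 5760; PS = ½(54 − 14)(240) = 4800.

Total surplus = 10560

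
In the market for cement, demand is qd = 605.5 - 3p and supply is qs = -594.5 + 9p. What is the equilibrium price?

p* = 100

Set qd = qs: 605.5 - 3p = -594.5 + 9p.
1200 = 12p, so p* = 100.
q* = 605.5 − 3(100) = 305.5.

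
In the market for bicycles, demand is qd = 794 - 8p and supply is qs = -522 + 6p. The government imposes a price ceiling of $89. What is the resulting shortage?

Shortage = 70

Equilibrium price would be p* = 94, so the ceiling at 89 binds.
At p = 89: qd = 794 − 8(89) = 82, qs = -522 + 6(89) = 12.
Shortage = 82 − 12 = 70.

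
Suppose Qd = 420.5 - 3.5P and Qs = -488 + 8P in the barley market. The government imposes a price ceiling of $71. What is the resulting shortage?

Equilibrium price would be P* = 79, so the ceiling at 71 binds.
At P = 71: Qd = 420.5 − 3.5(71) = 172, Qs = -488 + 8(71) = 80.
Shortage = 172 − 80 = 92.

Shortage = 92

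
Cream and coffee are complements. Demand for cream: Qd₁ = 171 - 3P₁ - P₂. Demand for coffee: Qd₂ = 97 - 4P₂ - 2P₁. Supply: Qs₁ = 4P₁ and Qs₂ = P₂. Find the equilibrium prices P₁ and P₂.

Market 1: 171 - 3P₁ - P₂ = 4P₁ → 7P₁ + P₂ = 171.
Market 2: 5P₂ + 2P₁ = 97.
Eliminating P₂: 5×(1) − 1×(2) gives 33P₁ = 758, so P₁ = 758/33.
Back-substitute into (2): P₂ = (97 − 2×758/33) / 5 = 337/33.

P₁ = 758/33, P₂ = 337/33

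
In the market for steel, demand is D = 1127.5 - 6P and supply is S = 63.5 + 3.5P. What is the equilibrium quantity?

Set D = S: 1127.5 - 6P = 63.5 + 3.5P.
1064 = 9.5P, so P* = 112.
Q* = 1127.5 − 6(112) = 455.5.

Q* = 455.5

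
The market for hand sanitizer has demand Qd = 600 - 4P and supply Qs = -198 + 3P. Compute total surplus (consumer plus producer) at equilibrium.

Equilibrium: 600 - 4P = -198 + 3P gives P* = 114, Q* = 144.
Demand choke price: P = 150; supply starts at P = 66.
CS = ½(150 − 114)(144) = 2592; PS = ½(114 − 66)(144) = 3456.

Total surplus = 6048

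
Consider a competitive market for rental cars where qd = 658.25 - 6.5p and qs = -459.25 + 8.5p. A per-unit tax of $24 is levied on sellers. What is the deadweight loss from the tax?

Pre-tax equilibrium: p* = 74.5, q* = 174.
Tax on sellers shifts supply to qs = -459.25 + 8.5(p − 24) = -663.25 + 8.5p.
658.25 - 6.5p = -663.25 + 8.5p gives buyer price pb = 88.1; sellers receive ps = 88.1 − 24 = 64.1.
New quantity: q = 658.25 − 6.5(88.1) = 85.6.
DWL = ½ × 24 × (174 − 85.6) = 1060.8.

Deadweight loss = 1060.8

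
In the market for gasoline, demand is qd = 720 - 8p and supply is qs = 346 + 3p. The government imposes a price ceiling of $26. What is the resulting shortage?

Equilibrium price would be p* = 34, so the ceiling at 26 binds.
At p = 26: qd = 720 − 8(26) = 512, qs = 346 + 3(26) = 424.
Shortage = 512 − 424 = 88.

Shortage = 88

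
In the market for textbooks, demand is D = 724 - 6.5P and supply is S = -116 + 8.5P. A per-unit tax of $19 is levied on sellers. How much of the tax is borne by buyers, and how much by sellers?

Pre-tax equilibrium: P* = 56, Q* = 360.
Tax on sellers shifts supply to S = -116 + 8.5(P − 19) = -277.5 + 8.5P.
724 - 6.5P = -277.5 + 8.5P gives buyer price Pb = 2003/30; sellers receive Ps = 2003/30 − 19 = 1433/30.
New quantity: Q = 724 − 6.5(2003/30) = 17401/60.
Buyer burden = 2003/30 − 56 = 323/30; seller burden = 56 − 1433/30 = 247/30.

Buyers bear 323/30, sellers bear 247/30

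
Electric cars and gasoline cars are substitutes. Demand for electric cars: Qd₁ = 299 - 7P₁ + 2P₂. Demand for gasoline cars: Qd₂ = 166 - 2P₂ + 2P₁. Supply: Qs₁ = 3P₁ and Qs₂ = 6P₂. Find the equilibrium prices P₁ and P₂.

Market 1: 299 - 7P₁ + 2P₂ = 3P₁ → 10P₁ - 2P₂ = 299.
Market 2: 8P₂ - 2P₁ = 166.
Eliminating P₂: 8×(1) + 2×(2) gives 76P₁ = 2724, so P₁ = 681/19.
Back-substitute into (2): P₂ = (166 + 2×681/19) / 8 = 1129/38.

P₁ = 681/19, P₂ = 1129/38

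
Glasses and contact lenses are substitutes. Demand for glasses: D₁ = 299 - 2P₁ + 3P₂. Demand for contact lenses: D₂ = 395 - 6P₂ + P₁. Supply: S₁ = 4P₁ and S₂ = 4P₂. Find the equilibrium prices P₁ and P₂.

Market 1: 299 - 2P₁ + 3P₂ = 4P₁ → 6P₁ - 3P₂ = 299.
Market 2: 10P₂ - P₁ = 395.
Eliminating P₂: 10×(1) + 3×(2) gives 57P₁ = 4175, so P₁ = 4175/57.
Back-substitute into (2): P₂ = (395 + 1×4175/57) / 10 = 2669/57.

P₁ = 4175/57, P₂ = 2669/57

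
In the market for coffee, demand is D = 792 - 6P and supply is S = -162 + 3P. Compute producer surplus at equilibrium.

Producer surplus = 4056

Equilibrium: 792 - 6P = -162 + 3P gives P* = 106, Q* = 156.
Supply starts at P = 54 (where S = 0).
PS = ½(106 − 54)(156) = 4056.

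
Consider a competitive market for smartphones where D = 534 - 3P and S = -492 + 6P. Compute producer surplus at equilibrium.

Equilibrium: 534 - 3P = -492 + 6P gives P* = 114, Q* = 192.
Supply starts at P = 82 (where S = 0).
PS = ½(114 − 82)(192) = 3072.

Producer surplus = 3072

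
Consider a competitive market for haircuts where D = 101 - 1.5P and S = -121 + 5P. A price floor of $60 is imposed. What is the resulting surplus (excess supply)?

Surplus = 168

Equilibrium price would be P* = 444/13, so the floor at 60 binds.
At P = 60: D = 11, S = 179.
Surplus = 179 − 11 = 168.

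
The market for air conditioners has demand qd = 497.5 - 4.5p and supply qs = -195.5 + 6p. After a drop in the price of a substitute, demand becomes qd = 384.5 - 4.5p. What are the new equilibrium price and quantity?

p' = 1160/21, q' = 1903/14

Original equilibrium: p* = 66, q* = 200.5.
New equilibrium: 384.5 - 4.5p = -195.5 + 6p, so 580 = 10.5p and p' = 1160/21; q' = 384.5 − 4.5(1160/21) = 1903/14.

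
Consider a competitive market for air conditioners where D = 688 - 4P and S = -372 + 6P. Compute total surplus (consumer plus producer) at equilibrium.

Equilibrium: 688 - 4P = -372 + 6P gives P* = 106, Q* = 264.
Demand choke price: P = 172; supply starts at P = 62.
CS = ½(172 − 106)(264) = 8712; PS = ½(106 − 62)(264) = 5808.

Total surplus = 14520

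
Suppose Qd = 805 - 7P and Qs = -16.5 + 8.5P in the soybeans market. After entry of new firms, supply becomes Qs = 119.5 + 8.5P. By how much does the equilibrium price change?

Original equilibrium: P* = 53, Q* = 434.
New equilibrium: 805 - 7P = 119.5 + 8.5P, so 685.5 = 15.5P and P' = 1371/31; Q' = 805 − 7(1371/31) = 15358/31.
Change in price: 1371/31 − 53 = -272/31.

ΔP = -272/31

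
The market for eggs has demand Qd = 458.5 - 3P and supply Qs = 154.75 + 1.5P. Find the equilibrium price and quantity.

P* = 67.5, Q* = 256

Set Qd = Qs: 458.5 - 3P = 154.75 + 1.5P.
303.75 = 4.5P, so P* = 67.5.
Q* = 458.5 − 3(67.5) = 256.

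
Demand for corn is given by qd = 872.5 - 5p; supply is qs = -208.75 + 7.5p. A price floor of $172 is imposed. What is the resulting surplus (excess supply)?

Surplus = 1068.75

Equilibrium price would be p* = 86.5, so the floor at 172 binds.
At p = 172: qd = 12.5, qs = 1081.25.
Surplus = 1081.25 − 12.5 = 1068.75.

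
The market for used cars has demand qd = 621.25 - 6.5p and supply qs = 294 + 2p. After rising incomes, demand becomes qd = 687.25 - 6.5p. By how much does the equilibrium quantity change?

Original equilibrium: p* = 38.5, q* = 371.
New equilibrium: 687.25 - 6.5p = 294 + 2p, so 393.25 = 8.5p and p' = 1573/34; q' = 687.25 − 6.5(1573/34) = 6571/17.
Change in quantity: 6571/17 − 371 = 264/17.

Δq = 264/17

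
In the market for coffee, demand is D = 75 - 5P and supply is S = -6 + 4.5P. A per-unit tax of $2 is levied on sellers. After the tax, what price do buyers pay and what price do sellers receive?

Buyers pay 180/19, sellers receive 142/19

Pre-tax equilibrium: P* = 162/19, Q* = 615/19.
Tax on sellers shifts supply to S = -6 + 4.5(P − 2) = -15 + 4.5P.
75 - 5P = -15 + 4.5P gives buyer price Pb = 180/19; sellers receive Ps = 180/19 − 2 = 142/19.
New quantity: Q = 75 − 5(180/19) = 525/19.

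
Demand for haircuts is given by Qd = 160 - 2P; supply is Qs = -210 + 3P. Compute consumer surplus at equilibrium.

Equilibrium: 160 - 2P = -210 + 3P gives P* = 74, Q* = 12.
Demand choke price (Qd = 0): P = 80.
CS = ½(80 − 74)(12) = 36.

Consumer surplus = 36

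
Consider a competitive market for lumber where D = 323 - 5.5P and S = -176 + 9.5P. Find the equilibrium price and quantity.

Set D = S: 323 - 5.5P = -176 + 9.5P.
499 = 15P, so P* = 499/15.
Q* = 323 − 5.5(499/15) = 4201/30.

P* = 499/15, Q* = 4201/30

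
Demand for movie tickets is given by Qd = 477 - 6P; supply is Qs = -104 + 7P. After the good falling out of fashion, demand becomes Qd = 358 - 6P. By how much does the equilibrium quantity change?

Original equilibrium: P* = 581/13, Q* = 2715/13.
New equilibrium: 358 - 6P = -104 + 7P, so 462 = 13P and P' = 462/13; Q' = 358 − 6(462/13) = 1882/13.
Change in quantity: 1882/13 − 2715/13 = -833/13.

ΔQ = -833/13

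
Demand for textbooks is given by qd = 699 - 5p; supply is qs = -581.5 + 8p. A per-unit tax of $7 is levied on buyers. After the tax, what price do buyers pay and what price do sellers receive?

Buyers pay 2673/26, sellers receive 2491/26

Pre-tax equilibrium: p* = 98.5, q* = 206.5.
Tax on buyers shifts demand to qd = 699 − 5(p + 7) = 664 - 5p.
664 - 5p = -581.5 + 8p gives seller price ps = 2491/26; buyers pay pb = 2491/26 + 7 = 2673/26.
New quantity: q = 699 − 5(2673/26) = 4809/26.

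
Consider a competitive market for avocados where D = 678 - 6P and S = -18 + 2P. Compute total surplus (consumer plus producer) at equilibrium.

Equilibrium: 678 - 6P = -18 + 2P gives P* = 87, Q* = 156.
Demand choke price: P = 113; supply starts at P = 9.
CS = ½(113 − 87)(156) = 2028; PS = ½(87 − 9)(156) = 6084.

Total surplus = 8112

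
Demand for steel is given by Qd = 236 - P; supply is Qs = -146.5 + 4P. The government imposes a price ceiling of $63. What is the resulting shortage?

Equilibrium price would be P* = 76.5, so the ceiling at 63 binds.
At P = 63: Qd = 236 − 1(63) = 173, Qs = -146.5 + 4(63) = 105.5.
Shortage = 173 − 105.5 = 67.5.

Shortage = 67.5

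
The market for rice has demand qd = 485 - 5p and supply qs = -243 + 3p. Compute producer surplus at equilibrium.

Equilibrium: 485 - 5p = -243 + 3p gives p* = 91, q* = 30.
Supply starts at p = 81 (where qs = 0).
PS = ½(91 − 81)(30) = 150.

Producer surplus = 150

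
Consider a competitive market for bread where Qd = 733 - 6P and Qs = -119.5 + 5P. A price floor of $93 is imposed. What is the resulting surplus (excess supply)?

Surplus = 170.5

Equilibrium price would be P* = 77.5, so the floor at 93 binds.
At P = 93: Qd = 175, Qs = 345.5.
Surplus = 345.5 − 175 = 170.5.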